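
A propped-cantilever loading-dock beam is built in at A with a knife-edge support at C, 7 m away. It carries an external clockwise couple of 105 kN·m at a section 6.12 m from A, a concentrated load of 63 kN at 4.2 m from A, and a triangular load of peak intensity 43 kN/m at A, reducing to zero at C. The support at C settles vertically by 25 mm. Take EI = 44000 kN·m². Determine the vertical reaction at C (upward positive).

R_C = 69.84 kN

Take the reaction at C as the redundant and release it; the primary structure is a cantilever fixed at A.
Free-end deflection of the primary structure under the applied loading (downward +):
  clockwise couple 105 at a = 6.12: M₀a(2L − a)/(2EI) = 2532/EI
  point load 63 at a = 4.2: Pa²(3L − a)/(6EI) = 3112/EI
  triangular load, peak 43 at the fixed end: w₀L⁴/(30EI) = 3441/EI
  δ_0 = 9085/EI
Flexibility coefficient — unit upward force at C: δ_{CC} = L³/(3EI) = 114.3/EI.
With EI = 44000 kN·m²: δ_0 = 0.20648 m and δ_{CC} = 0.002598 m/kN.
Compatibility — the beam at C must follow the support down by 0.025 m: δ_0 − R_C·δ_{CC} = 0.025, so R_C = (0.20648 − 0.025)/0.002598 = 69.84 kN.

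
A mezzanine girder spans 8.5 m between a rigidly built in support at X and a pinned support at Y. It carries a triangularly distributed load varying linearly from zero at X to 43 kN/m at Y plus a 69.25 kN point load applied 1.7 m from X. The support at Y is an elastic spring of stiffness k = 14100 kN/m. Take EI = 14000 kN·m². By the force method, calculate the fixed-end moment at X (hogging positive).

Take the reaction at Y as the redundant and release it; the primary structure is a cantilever fixed at X.
Free-end deflection of the primary structure under the applied loading (downward +):
  triangular load, peak 43 at the free end: 11w₀L⁴/(120EI) = 20576/EI
  point load 69.25 at a = 1.7: Pa²(3L − a)/(6EI) = 793.9/EI
  δ_0 = 21370/EI
Tip deflection under a unit load at Y: L³/(3EI) = 204.7/EI.
With EI = 14000 kN·m²: δ_0 = 1.5264 m and δ_{YY} = 0.014622 m/kN.
Compatibility — the spring shortens by R_Y/k under the reaction it provides: δ_0 − R_Y·δ_{YY} = R_Y/k. With 1/k = 0.000071 m/kN, R_Y = δ_0 / (δ_{YY} + 1/k) = 1.5264 / (0.014622 + 0.000071) = 103.9 kN.
Moment equilibrium about X: M_X = Σ(load moments about X) − R_Y·L = 1153 − 103.9×8.5 = 270.3 kN·m.

M_X = 270.3 kN·m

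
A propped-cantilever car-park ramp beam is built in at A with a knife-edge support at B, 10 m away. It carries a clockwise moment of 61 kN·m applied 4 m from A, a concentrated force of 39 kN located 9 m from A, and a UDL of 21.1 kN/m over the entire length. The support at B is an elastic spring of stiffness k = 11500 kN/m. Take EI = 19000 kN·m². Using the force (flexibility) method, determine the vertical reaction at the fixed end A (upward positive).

R_A = 132.4 kN

Remove the prop at B; the released (primary) structure is a cantilever built in at A.
Downward deflection at the released point B due to the loads:
  clockwise couple 61 at a = 4: M₀a(2L − a)/(2EI) = 1952/EI
  point load 39 at a = 9: Pa²(3L − a)/(6EI) = 11056/EI
  UDL 21.1: wL⁴/(8EI) = 26375/EI
  δ_0 = 39384/EI
Flexibility coefficient — unit upward force at B: δ_{BB} = L³/(3EI) = 333.3/EI.
With EI = 19000 kN·m²: δ_0 = 2.0728 m and δ_{BB} = 0.017544 m/kN.
Compatibility — the spring shortens by R_B/k under the reaction it provides: δ_0 − R_B·δ_{BB} = R_B/k. With 1/k = 0.000087 m/kN, R_B = δ_0 / (δ_{BB} + 1/k) = 2.0728 / (0.017544 + 0.000087) = 117.6 kN.
Vertical equilibrium: R_A = ΣP − R_B = 250 − 117.6 = 132.4 kN.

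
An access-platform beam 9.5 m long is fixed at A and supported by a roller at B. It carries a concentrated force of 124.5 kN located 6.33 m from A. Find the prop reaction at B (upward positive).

R_B = 64.5 kN

Release the roller at B. Primary structure: cantilever fixed at A.
Primary-structure tip deflection at B by superposition:
  point load 124.5 at a = 6.33: Pa²(3L − a)/(6EI) = 18433/EI
Flexibility coefficient — unit upward force at B: δ_{BB} = L³/(3EI) = 285.8/EI.
The prop prevents deflection at B: R_B = δ_0/δ_{BB} = 18433/285.8 = 64.5 kN.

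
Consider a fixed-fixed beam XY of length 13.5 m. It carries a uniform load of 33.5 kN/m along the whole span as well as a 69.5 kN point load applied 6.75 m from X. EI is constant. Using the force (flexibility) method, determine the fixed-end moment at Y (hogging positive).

M_Y = 626.1 kN·m

Release both end moments; the primary structure is a simply-supported span XY with redundants M_X and M_Y.
On the primary (simply-supported) span, the end slopes from the loading are:
  at X: UDL 33.5: wL³/(24EI) = 3434/EI
  at Y: UDL 33.5: wL³/(24EI) = 3434/EI
  at X: point load 69.5 at a = 6.75: Pab(L + b)/(6LEI) = 791.6/EI
  at Y: point load 69.5 at a = 6.75: Pab(L + a)/(6LEI) = 791.6/EI
  θ_X0 = 4226/EI,  θ_Y0 = 4226/EI
Flexibility coefficients: a unit moment at one end gives L/(3EI) there and L/(6EI) at the far end, so f₁₁ = f₂₂ = 4.5/EI and f₁₂ = f₂₁ = 2.25/EI.
Compatibility — zero rotation at each built-in end:
  4.5 M_X + 2.25 M_Y = 4226
  2.25 M_X + 4.5 M_Y = 4226
Solving the pair gives M_X = 626.1 kN·m and M_Y = 626.1 kN·m (hogging).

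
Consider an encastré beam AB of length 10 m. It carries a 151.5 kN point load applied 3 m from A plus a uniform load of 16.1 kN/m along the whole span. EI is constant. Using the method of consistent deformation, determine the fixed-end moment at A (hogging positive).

Take the two fixed-end moments M_A, M_B as redundants; the released structure is the simple span AB.
End rotations of the released simple span under the applied load (×1/EI):
  at A: point load 151.5 at a = 3: Pab(L + b)/(6LEI) = 901.4/EI
  at B: point load 151.5 at a = 3: Pab(L + a)/(6LEI) = 689.3/EI
  at A: UDL 16.1: wL³/(24EI) = 670.8/EI
  at B: UDL 16.1: wL³/(24EI) = 670.8/EI
  θ_A0 = 1572/EI,  θ_B0 = 1360/EI
Flexibility coefficients: a unit moment at one end gives L/(3EI) there and L/(6EI) at the far end, so f₁₁ = f₂₂ = 3.333/EI and f₁₂ = f₂₁ = 1.667/EI.
Compatibility — zero rotation at each built-in end:
  3.333 M_A + 1.667 M_B = 1572
  1.667 M_A + 3.333 M_B = 1360
Solving the pair gives M_A = 356.9 kN·m and M_B = 229.6 kN·m (hogging).

M_A = 356.9 kN·m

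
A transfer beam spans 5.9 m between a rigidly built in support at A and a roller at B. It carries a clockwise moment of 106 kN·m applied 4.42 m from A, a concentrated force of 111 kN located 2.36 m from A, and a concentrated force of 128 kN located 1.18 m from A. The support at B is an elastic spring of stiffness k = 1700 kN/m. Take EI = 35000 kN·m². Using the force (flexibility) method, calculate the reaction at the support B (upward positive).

Release the roller at B. Primary structure: cantilever fixed at A.
Primary-structure tip deflection at B by superposition:
  clockwise couple 106 at a = 4.42: M₀a(2L − a)/(2EI) = 1729/EI
  point load 111 at a = 2.36: Pa²(3L − a)/(6EI) = 1581/EI
  point load 128 at a = 1.18: Pa²(3L − a)/(6EI) = 490.7/EI
  δ_0 = 3800/EI
Flexibility coefficient — unit upward force at B: δ_{BB} = L³/(3EI) = 68.46/EI.
With EI = 35000 kN·m²: δ_0 = 0.10858 m and δ_{BB} = 0.001956 m/kN.
Compatibility — the spring shortens by R_B/k under the reaction it provides: δ_0 − R_B·δ_{BB} = R_B/k. With 1/k = 0.000588 m/kN, R_B = δ_0 / (δ_{BB} + 1/k) = 0.10858 / (0.001956 + 0.000588) = 42.68 kN.

R_B = 42.68 kN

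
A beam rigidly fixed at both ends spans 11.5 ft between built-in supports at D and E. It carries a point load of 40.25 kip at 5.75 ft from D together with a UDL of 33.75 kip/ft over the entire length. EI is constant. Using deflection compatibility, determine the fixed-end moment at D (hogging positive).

M_D = 429.8 kip·ft

Take the two fixed-end moments M_D, M_E as redundants; the released structure is the simple span DE.
On the primary (simply-supported) span, the end slopes from the loading are:
  at D: point load 40.25 at a = 5.75: Pab(L + b)/(6LEI) = 332.7/EI
  at E: point load 40.25 at a = 5.75: Pab(L + a)/(6LEI) = 332.7/EI
  at D: UDL 33.75: wL³/(24EI) = 2139/EI
  at E: UDL 33.75: wL³/(24EI) = 2139/EI
  θ_D0 = 2471/EI,  θ_E0 = 2471/EI
Flexibility coefficients: a unit moment at one end gives L/(3EI) there and L/(6EI) at the far end, so f₁₁ = f₂₂ = 3.833/EI and f₁₂ = f₂₁ = 1.917/EI.
Compatibility — zero rotation at each built-in end:
  3.833 M_D + 1.917 M_E = 2471
  1.917 M_D + 3.833 M_E = 2471
Solving the pair gives M_D = 429.8 kip·ft and M_E = 429.8 kip·ft (hogging).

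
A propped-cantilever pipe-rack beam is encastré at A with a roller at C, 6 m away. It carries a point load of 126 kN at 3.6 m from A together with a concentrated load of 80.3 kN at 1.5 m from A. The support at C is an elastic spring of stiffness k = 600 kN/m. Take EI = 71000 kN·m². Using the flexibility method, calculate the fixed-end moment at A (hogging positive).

Release the roller at C. Primary structure: cantilever fixed at A.
Downward deflection at the released point C due to the loads:
  point load 126 at a = 3.6: Pa²(3L − a)/(6EI) = 3919/EI
  point load 80.3 at a = 1.5: Pa²(3L − a)/(6EI) = 496.9/EI
  δ_0 = 4416/EI
Tip deflection under a unit load at C: L³/(3EI) = 72/EI.
With EI = 71000 kN·m²: δ_0 = 0.062197 m and δ_{CC} = 0.001014 m/kN.
Compatibility — the spring shortens by R_C/k under the reaction it provides: δ_0 − R_C·δ_{CC} = R_C/k. With 1/k = 0.001667 m/kN, R_C = δ_0 / (δ_{CC} + 1/k) = 0.062197 / (0.001014 + 0.001667) = 23.2 kN.
Moment equilibrium about A: M_A = Σ(load moments about A) − R_C·L = 574 − 23.2×6 = 434.8 kN·m.

M_A = 434.8 kN·m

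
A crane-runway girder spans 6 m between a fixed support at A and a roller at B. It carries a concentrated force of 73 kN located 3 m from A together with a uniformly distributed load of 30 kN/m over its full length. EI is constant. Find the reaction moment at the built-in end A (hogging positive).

M_A = 217.1 kN·m

Take the reaction at B as the redundant and release it; the primary structure is a cantilever fixed at A.
Deflection at B on the released cantilever, summing each load's contribution:
  point load 73 at a = 3: Pa²(3L − a)/(6EI) = 1642/EI
  UDL 30: wL⁴/(8EI) = 4860/EI
  δ_0 = 6502/EI
Tip deflection under a unit load at B: L³/(3EI) = 72/EI.
The prop prevents deflection at B: R_B = δ_0/δ_{BB} = 6502/72 = 90.31 kN.
Moment equilibrium about A: M_A = Σ(load moments about A) − R_B·L = 759 − 90.31×6 = 217.1 kN·m.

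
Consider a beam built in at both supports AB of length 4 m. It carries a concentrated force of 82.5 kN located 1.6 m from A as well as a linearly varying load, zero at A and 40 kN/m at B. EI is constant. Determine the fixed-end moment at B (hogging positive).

Take the two fixed-end moments M_A, M_B as redundants; the released structure is the simple span AB.
Simple-span end rotations at A and B under the given loads:
  at A: point load 82.5 at a = 1.6: Pab(L + b)/(6LEI) = 84.48/EI
  at B: point load 82.5 at a = 1.6: Pab(L + a)/(6LEI) = 73.92/EI
  at A: triangular load, peak 40: 7w₀L³/(360EI) = 49.78/EI
  at B: triangular load, peak 40: w₀L³/(45EI) = 56.89/EI
  θ_A0 = 134.3/EI,  θ_B0 = 130.8/EI
Flexibility coefficients: a unit moment at one end gives L/(3EI) there and L/(6EI) at the far end, so f₁₁ = f₂₂ = 1.333/EI and f₁₂ = f₂₁ = 0.6667/EI.
Compatibility — zero rotation at each built-in end:
  1.333 M_A + 0.6667 M_B = 134.3
  0.6667 M_A + 1.333 M_B = 130.8
Solving the pair gives M_A = 68.85 kN·m and M_B = 63.68 kN·m (hogging).

M_B = 63.68 kN·m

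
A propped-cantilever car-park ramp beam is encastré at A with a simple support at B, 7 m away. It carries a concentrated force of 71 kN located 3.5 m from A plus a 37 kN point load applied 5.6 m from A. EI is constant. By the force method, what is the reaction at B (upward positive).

R_B = 48.24 kN

Release the roller at B. Primary structure: cantilever fixed at A.
Primary-structure tip deflection at B by superposition:
  point load 71 at a = 3.5: Pa²(3L − a)/(6EI) = 2537/EI
  point load 37 at a = 5.6: Pa²(3L − a)/(6EI) = 2978/EI
  δ_0 = 5515/EI
Tip deflection under a unit load at B: L³/(3EI) = 114.3/EI.
The prop prevents deflection at B: R_B = δ_0/δ_{BB} = 5515/114.3 = 48.24 kN.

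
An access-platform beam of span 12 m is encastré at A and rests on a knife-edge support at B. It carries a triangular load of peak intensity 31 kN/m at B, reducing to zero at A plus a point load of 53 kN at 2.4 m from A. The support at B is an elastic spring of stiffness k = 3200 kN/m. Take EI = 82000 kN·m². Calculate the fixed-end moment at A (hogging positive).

M_A = 405.8 kN·m

Remove the prop at B; the released (primary) structure is a cantilever built in at A.
Free-end deflection of the primary structure under the applied loading (downward +):
  triangular load, peak 31 at the free end: 11w₀L⁴/(120EI) = 58925/EI
  point load 53 at a = 2.4: Pa²(3L − a)/(6EI) = 1710/EI
  δ_0 = 60634/EI
Tip deflection under a unit load at B: L³/(3EI) = 576/EI.
With EI = 82000 kN·m²: δ_0 = 0.73944 m and δ_{BB} = 0.007024 m/kN.
Compatibility — the spring shortens by R_B/k under the reaction it provides: δ_0 − R_B·δ_{BB} = R_B/k. With 1/k = 0.000313 m/kN, R_B = δ_0 / (δ_{BB} + 1/k) = 0.73944 / (0.007024 + 0.000313) = 100.8 kN.
Moment equilibrium about A: M_A = Σ(load moments about A) − R_B·L = 1615 − 100.8×12 = 405.8 kN·m.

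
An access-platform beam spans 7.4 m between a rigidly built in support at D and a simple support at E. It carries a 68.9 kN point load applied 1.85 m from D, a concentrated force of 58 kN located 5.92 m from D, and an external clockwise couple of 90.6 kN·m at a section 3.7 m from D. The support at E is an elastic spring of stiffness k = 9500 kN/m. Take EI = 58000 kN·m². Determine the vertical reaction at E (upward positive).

R_E = 57.91 kN

Remove the prop at E; the released (primary) structure is a cantilever built in at D.
Downward deflection at the released point E due to the loads:
  point load 68.9 at a = 1.85: Pa²(3L − a)/(6EI) = 799.8/EI
  point load 58 at a = 5.92: Pa²(3L − a)/(6EI) = 5515/EI
  clockwise couple 90.6 at a = 3.7: M₀a(2L − a)/(2EI) = 1860/EI
  δ_0 = 8176/EI
Tip deflection under a unit load at E: L³/(3EI) = 135.1/EI.
With EI = 58000 kN·m²: δ_0 = 0.14096 m and δ_{EE} = 0.002329 m/kN.
Compatibility — the spring shortens by R_E/k under the reaction it provides: δ_0 − R_E·δ_{EE} = R_E/k. With 1/k = 0.000105 m/kN, R_E = δ_0 / (δ_{EE} + 1/k) = 0.14096 / (0.002329 + 0.000105) = 57.91 kN.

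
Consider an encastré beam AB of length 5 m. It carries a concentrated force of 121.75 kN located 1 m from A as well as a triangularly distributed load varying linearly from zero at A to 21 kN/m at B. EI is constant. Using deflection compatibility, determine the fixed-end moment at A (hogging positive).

Take the two fixed-end moments M_A, M_B as redundants; the released structure is the simple span AB.
Simple-span end rotations at A and B under the given loads:
  at A: point load 121.75 at a = 1: Pab(L + b)/(6LEI) = 146.1/EI
  at B: point load 121.75 at a = 1: Pab(L + a)/(6LEI) = 97.4/EI
  at A: triangular load, peak 21: 7w₀L³/(360EI) = 51.04/EI
  at B: triangular load, peak 21: w₀L³/(45EI) = 58.33/EI
  θ_A0 = 197.1/EI,  θ_B0 = 155.7/EI
Flexibility coefficients: a unit moment at one end gives L/(3EI) there and L/(6EI) at the far end, so f₁₁ = f₂₂ = 1.667/EI and f₁₂ = f₂₁ = 0.8333/EI.
Compatibility — zero rotation at each built-in end:
  1.667 M_A + 0.8333 M_B = 197.1
  0.8333 M_A + 1.667 M_B = 155.7
Solving the pair gives M_A = 95.42 kN·m and M_B = 45.73 kN·m (hogging).

M_A = 95.42 kN·m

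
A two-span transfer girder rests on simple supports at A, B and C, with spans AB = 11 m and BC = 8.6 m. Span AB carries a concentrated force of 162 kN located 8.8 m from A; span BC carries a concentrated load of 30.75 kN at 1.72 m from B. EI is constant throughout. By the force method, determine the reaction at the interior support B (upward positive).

R_B = 187.5 kN

Take M_B as the redundant. Released structure: two simple spans AB and BC with a hinge at B.
Discontinuity in slope at B on the released structure — sum the simple-span end rotations:
  span AB: point load 162 at a = 8.8: Pab(L + a)/(6LEI) = 940.9/EI
  span BC: point load 30.75 at a = 1.72: Pab(L + b)/(6LEI) = 109.2/EI
  relative rotation θ_0 = (940.9 + 109.2)/EI = 1050/EI
A unit hogging moment at B produces rotation L₁/(3EI) + L₂/(3EI) = 6.533/EI.
Compatibility: M_B·(L₁+L₂)/(3EI) = θ_0, giving M_B = 160.7 kN·m (hogging).
Span AB, ΣM about A with M_B applied at B: R_B^{AB}·11 = 1426 + 160.7, so R_B^{AB} = 144.2 kN and R_A = 162 − 144.2 = 17.79 kN.
Span BC, ΣM about C: R_B^{BC}·8.6 = 211.6 + 160.7, so R_B^{BC} = 43.29 kN and R_C = 30.75 − 43.29 = -12.54 kN.
R_B = 144.2 + 43.29 = 187.5 kN.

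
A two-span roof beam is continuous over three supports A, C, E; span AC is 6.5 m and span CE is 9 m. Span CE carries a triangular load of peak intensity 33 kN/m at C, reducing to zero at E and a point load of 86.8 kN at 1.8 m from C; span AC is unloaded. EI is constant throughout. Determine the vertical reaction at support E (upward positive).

Release continuity at C by inserting a hinge; the redundant is the internal moment M_C. The primary structure is two simply-supported spans AC and CE.
Rotations at C on the released spans (each span's end-slope, ×1/EI):
  span CE: triangular load, peak 33: w₀L³/(45EI) = 534.6/EI
  span CE: point load 86.8 at a = 1.8: Pab(L + b)/(6LEI) = 337.5/EI
  relative rotation θ_0 = (0 + 872.1)/EI = 872.1/EI
A unit hogging moment at C produces rotation L₁/(3EI) + L₂/(3EI) = 5.167/EI.
Compatibility: M_C·(L₁+L₂)/(3EI) = θ_0, giving M_C = 168.8 kN·m (hogging).
Span CE, ΣM about E: R_C^{CE}·9 = 1516 + 168.8, so R_C^{CE} = 187.2 kN and R_E = 235.3 − 187.2 = 48.11 kN.

R_E = 48.11 kN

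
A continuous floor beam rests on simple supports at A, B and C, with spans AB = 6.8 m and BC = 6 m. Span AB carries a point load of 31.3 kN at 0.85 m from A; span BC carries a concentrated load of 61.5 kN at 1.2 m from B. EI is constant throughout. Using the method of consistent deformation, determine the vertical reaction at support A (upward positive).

R_A = 22.7 kN

Take M_B as the redundant. Released structure: two simple spans AB and BC with a hinge at B.
Discontinuity in slope at B on the released structure — sum the simple-span end rotations:
  span AB: point load 31.3 at a = 0.85: Pab(L + a)/(6LEI) = 29.68/EI
  span BC: point load 61.5 at a = 1.2: Pab(L + b)/(6LEI) = 106.3/EI
  relative rotation θ_0 = (29.68 + 106.3)/EI = 136/EI
A unit hogging moment at B produces rotation L₁/(3EI) + L₂/(3EI) = 4.267/EI.
Slope continuity at B: θ_0 = M_B·4.267/EI, so M_B = 136/4.267 = 31.86 kN·m (hogging).
Span AB, ΣM about A with M_B applied at B: R_B^{AB}·6.8 = 26.61 + 31.86, so R_B^{AB} = 8.598 kN and R_A = 31.3 − 8.598 = 22.7 kN.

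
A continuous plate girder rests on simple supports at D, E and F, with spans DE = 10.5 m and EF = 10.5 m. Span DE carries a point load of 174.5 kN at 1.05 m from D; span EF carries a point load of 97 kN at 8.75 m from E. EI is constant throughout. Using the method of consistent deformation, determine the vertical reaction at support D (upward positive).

Insert a hinge at E; M_E is the redundant, and each span becomes simply supported.
Discontinuity in slope at E on the released structure — sum the simple-span end rotations:
  span DE: point load 174.5 at a = 1.05: Pab(L + a)/(6LEI) = 317.4/EI
  span EF: point load 97 at a = 8.75: Pab(L + b)/(6LEI) = 288.8/EI
  relative rotation θ_0 = (317.4 + 288.8)/EI = 606.2/EI
A unit hogging moment at E produces rotation L₁/(3EI) + L₂/(3EI) = 7/EI.
Slope continuity at E: θ_0 = M_E·7/EI, so M_E = 606.2/7 = 86.61 kN·m (hogging).
Span DE, ΣM about D with M_E applied at E: R_E^{DE}·10.5 = 183.2 + 86.61, so R_E^{DE} = 25.7 kN and R_D = 174.5 − 25.7 = 148.8 kN.

R_D = 148.8 kN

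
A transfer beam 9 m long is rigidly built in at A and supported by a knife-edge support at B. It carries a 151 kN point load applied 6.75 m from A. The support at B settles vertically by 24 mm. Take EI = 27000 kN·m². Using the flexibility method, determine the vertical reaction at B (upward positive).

Remove the prop at B; the released (primary) structure is a cantilever built in at A.
Downward deflection at the released point B due to the loads:
  point load 151 at a = 6.75: Pa²(3L − a)/(6EI) = 23220/EI
Flexibility coefficient — unit upward force at B: δ_{BB} = L³/(3EI) = 243/EI.
With EI = 27000 kN·m²: δ_0 = 0.85999 m and δ_{BB} = 0.009 m/kN.
Compatibility — the beam at B must follow the support down by 0.024 m: δ_0 − R_B·δ_{BB} = 0.024, so R_B = (0.85999 − 0.024)/0.009 = 92.89 kN.

R_B = 92.89 kN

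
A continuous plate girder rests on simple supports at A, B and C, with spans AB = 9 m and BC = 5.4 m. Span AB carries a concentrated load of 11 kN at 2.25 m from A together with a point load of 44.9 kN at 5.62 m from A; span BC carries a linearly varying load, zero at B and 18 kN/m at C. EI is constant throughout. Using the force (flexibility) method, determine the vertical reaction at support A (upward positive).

R_A = 17.69 kN

Take M_B as the redundant. Released structure: two simple spans AB and BC with a hinge at B.
Discontinuity in slope at B on the released structure — sum the simple-span end rotations:
  span AB: point load 11 at a = 2.25: Pab(L + a)/(6LEI) = 34.8/EI
  span AB: point load 44.9 at a = 5.62: Pab(L + a)/(6LEI) = 230.9/EI
  span BC: triangular load, peak 18: 7w₀L³/(360EI) = 55.11/EI
  relative rotation θ_0 = (265.7 + 55.11)/EI = 320.8/EI
A unit hogging moment at B produces rotation L₁/(3EI) + L₂/(3EI) = 4.8/EI.
Compatibility: M_B·(L₁+L₂)/(3EI) = θ_0, giving M_B = 66.84 kN·m (hogging).
Span AB, ΣM about A with M_B applied at B: R_B^{AB}·9 = 277.1 + 66.84, so R_B^{AB} = 38.21 kN and R_A = 55.9 − 38.21 = 17.69 kN.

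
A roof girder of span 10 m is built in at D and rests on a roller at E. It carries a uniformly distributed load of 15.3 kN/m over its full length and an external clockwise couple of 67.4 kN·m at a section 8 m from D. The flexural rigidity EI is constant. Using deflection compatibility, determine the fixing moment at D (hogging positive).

Choose R_E as the redundant. The primary structure is the cantilever fixed at D.
Downward deflection at the released point E due to the loads:
  UDL 15.3: wL⁴/(8EI) = 19125/EI
  clockwise couple 67.4 at a = 8: M₀a(2L − a)/(2EI) = 3235/EI
  δ_0 = 22360/EI
Tip deflection under a unit load at E: L³/(3EI) = 333.3/EI.
Compatibility at E: δ_0 − R_E·δ_{EE} = 0, so R_E = 22360/333.3 = 67.08 kN.
Moment equilibrium about D: M_D = Σ(load moments about D) − R_E·L = 832.4 − 67.08×10 = 161.6 kN·m.

M_D = 161.6 kN·m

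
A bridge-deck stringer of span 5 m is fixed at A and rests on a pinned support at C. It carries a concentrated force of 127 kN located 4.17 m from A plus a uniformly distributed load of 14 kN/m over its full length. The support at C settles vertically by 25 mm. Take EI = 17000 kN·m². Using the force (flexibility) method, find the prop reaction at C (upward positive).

Take the reaction at C as the redundant and release it; the primary structure is a cantilever fixed at A.
Deflection at C on the released cantilever, summing each load's contribution:
  point load 127 at a = 4.17: Pa²(3L − a)/(6EI) = 3986/EI
  UDL 14: wL⁴/(8EI) = 1094/EI
  δ_0 = 5080/EI
Flexibility coefficient — unit upward force at C: δ_{CC} = L³/(3EI) = 41.67/EI.
With EI = 17000 kN·m²: δ_0 = 0.29882 m and δ_{CC} = 0.002451 m/kN.
Compatibility — the beam at C must follow the support down by 0.025 m: δ_0 − R_C·δ_{CC} = 0.025, so R_C = (0.29882 − 0.025)/0.002451 = 111.7 kN.

R_C = 111.7 kN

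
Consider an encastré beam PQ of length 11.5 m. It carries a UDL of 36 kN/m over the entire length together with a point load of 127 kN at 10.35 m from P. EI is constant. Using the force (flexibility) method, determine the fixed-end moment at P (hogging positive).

M_P = 409.9 kN·m

Take the two fixed-end moments M_P, M_Q as redundants; the released structure is the simple span PQ.
Simple-span end rotations at P and Q under the given loads:
  at P: UDL 36: wL³/(24EI) = 2281/EI
  at Q: UDL 36: wL³/(24EI) = 2281/EI
  at P: point load 127 at a = 10.35: Pab(L + b)/(6LEI) = 277.1/EI
  at Q: point load 127 at a = 10.35: Pab(L + a)/(6LEI) = 478.7/EI
  θ_P0 = 2558/EI,  θ_Q0 = 2760/EI
Flexibility coefficients: a unit moment at one end gives L/(3EI) there and L/(6EI) at the far end, so f₁₁ = f₂₂ = 3.833/EI and f₁₂ = f₂₁ = 1.917/EI.
Compatibility — zero rotation at each built-in end:
  3.833 M_P + 1.917 M_Q = 2558
  1.917 M_P + 3.833 M_Q = 2760
Solving the pair gives M_P = 409.9 kN·m and M_Q = 515.1 kN·m (hogging).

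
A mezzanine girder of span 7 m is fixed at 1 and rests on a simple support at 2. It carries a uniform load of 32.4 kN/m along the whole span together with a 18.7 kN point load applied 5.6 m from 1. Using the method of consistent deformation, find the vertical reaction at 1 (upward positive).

Take the reaction at 2 as the redundant and release it; the primary structure is a cantilever fixed at 1.
Downward deflection at the released point 2 due to the loads:
  UDL 32.4: wL⁴/(8EI) = 9724/EI
  point load 18.7 at a = 5.6: Pa²(3L − a)/(6EI) = 1505/EI
  δ_0 = 11229/EI
Flexibility coefficient — unit upward force at 2: δ_{22} = L³/(3EI) = 114.3/EI.
The prop prevents deflection at 2: R_2 = δ_0/δ_{22} = 11229/114.3 = 98.21 kN.
Vertical equilibrium: R_1 = ΣP − R_2 = 245.5 − 98.21 = 147.3 kN.

R_1 = 147.3 kN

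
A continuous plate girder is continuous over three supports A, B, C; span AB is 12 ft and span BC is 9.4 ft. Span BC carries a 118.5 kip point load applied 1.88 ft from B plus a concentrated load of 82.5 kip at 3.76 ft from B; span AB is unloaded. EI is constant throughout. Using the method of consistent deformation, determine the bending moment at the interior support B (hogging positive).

M_B = 135.9 kip·ft

Take M_B as the redundant. Released structure: two simple spans AB and BC with a hinge at B.
Discontinuity in slope at B on the released structure — sum the simple-span end rotations:
  span BC: point load 118.5 at a = 1.88: Pab(L + b)/(6LEI) = 502.6/EI
  span BC: point load 82.5 at a = 3.76: Pab(L + b)/(6LEI) = 466.5/EI
  relative rotation θ_0 = (0 + 969.1)/EI = 969.1/EI
A unit hogging moment at B produces rotation L₁/(3EI) + L₂/(3EI) = 7.133/EI.
Slope continuity at B: θ_0 = M_B·7.133/EI, so M_B = 969.1/7.133 = 135.9 kip·ft (hogging).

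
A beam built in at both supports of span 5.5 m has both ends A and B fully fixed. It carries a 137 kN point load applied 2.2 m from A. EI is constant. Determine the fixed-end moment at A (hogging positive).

M_A = 108.5 kN·m

Take the two fixed-end moments M_A, M_B as redundants; the released structure is the simple span AB.
Simple-span end rotations at A and B under the given loads:
  at A: point load 137 at a = 2.2: Pab(L + b)/(6LEI) = 265.2/EI
  at B: point load 137 at a = 2.2: Pab(L + a)/(6LEI) = 232.1/EI
  θ_A0 = 265.2/EI,  θ_B0 = 232.1/EI
Flexibility coefficients: a unit moment at one end gives L/(3EI) there and L/(6EI) at the far end, so f₁₁ = f₂₂ = 1.833/EI and f₁₂ = f₂₁ = 0.9167/EI.
Compatibility — zero rotation at each built-in end:
  1.833 M_A + 0.9167 M_B = 265.2
  0.9167 M_A + 1.833 M_B = 232.1
Solving the pair gives M_A = 108.5 kN·m and M_B = 72.34 kN·m (hogging).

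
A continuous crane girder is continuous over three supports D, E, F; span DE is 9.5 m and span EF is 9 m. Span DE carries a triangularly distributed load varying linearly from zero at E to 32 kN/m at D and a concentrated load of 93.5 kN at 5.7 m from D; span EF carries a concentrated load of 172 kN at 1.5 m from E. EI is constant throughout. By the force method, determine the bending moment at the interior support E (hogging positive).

Take M_E as the redundant. Released structure: two simple spans DE and EF with a hinge at E.
End slopes at the hinge E, treating each span as simply supported:
  span DE: triangular load, peak 32: 7w₀L³/(360EI) = 533.5/EI
  span DE: point load 93.5 at a = 5.7: Pab(L + a)/(6LEI) = 540.1/EI
  span EF: point load 172 at a = 1.5: Pab(L + b)/(6LEI) = 591.2/EI
  relative rotation θ_0 = (1074 + 591.2)/EI = 1665/EI
A unit hogging moment at E produces rotation L₁/(3EI) + L₂/(3EI) = 6.167/EI.
Slope continuity at E: θ_0 = M_E·6.167/EI, so M_E = 1665/6.167 = 270 kN·m (hogging).

M_E = 270 kN·m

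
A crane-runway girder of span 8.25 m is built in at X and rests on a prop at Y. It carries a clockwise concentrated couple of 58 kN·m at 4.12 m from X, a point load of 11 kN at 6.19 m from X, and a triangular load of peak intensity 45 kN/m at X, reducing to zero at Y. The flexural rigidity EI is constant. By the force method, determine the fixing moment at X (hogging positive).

Release the roller at Y. Primary structure: cantilever fixed at X.
Downward deflection at the released point Y due to the loads:
  clockwise couple 58 at a = 4.12: M₀a(2L − a)/(2EI) = 1479/EI
  point load 11 at a = 6.19: Pa²(3L − a)/(6EI) = 1304/EI
  triangular load, peak 45 at the fixed end: w₀L⁴/(30EI) = 6949/EI
  δ_0 = 9732/EI
Tip deflection under a unit load at Y: L³/(3EI) = 187.2/EI.
The prop prevents deflection at Y: R_Y = δ_0/δ_{YY} = 9732/187.2 = 51.99 kN.
Moment equilibrium about X: M_X = Σ(load moments about X) − R_Y·L = 636.6 − 51.99×8.25 = 207.6 kN·m.

M_X = 207.6 kN·m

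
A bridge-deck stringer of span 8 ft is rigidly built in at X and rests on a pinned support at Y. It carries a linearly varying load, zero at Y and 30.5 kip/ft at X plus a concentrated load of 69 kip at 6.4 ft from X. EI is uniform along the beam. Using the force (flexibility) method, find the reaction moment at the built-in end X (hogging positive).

M_X = 183.1 kip·ft

Take the reaction at Y as the redundant and release it; the primary structure is a cantilever fixed at X.
Deflection at Y on the released cantilever, summing each load's contribution:
  triangular load, peak 30.5 at the fixed end: w₀L⁴/(30EI) = 4164/EI
  point load 69 at a = 6.4: Pa²(3L − a)/(6EI) = 8290/EI
  δ_0 = 12455/EI
Flexibility coefficient — unit upward force at Y: δ_{YY} = L³/(3EI) = 170.7/EI.
The prop prevents deflection at Y: R_Y = δ_0/δ_{YY} = 12455/170.7 = 72.98 kip.
Moment equilibrium about X: M_X = Σ(load moments about X) − R_Y·L = 766.9 − 72.98×8 = 183.1 kip·ft.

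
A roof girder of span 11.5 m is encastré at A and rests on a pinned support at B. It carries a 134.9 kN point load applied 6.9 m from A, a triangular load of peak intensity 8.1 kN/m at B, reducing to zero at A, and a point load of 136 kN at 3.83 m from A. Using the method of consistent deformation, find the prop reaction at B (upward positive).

R_B = 104 kN

Remove the prop at B; the released (primary) structure is a cantilever built in at A.
Primary-structure tip deflection at B by superposition:
  point load 134.9 at a = 6.9: Pa²(3L − a)/(6EI) = 29544/EI
  triangular load, peak 8.1 at the free end: 11w₀L⁴/(120EI) = 12986/EI
  point load 136 at a = 3.83: Pa²(3L − a)/(6EI) = 10198/EI
  δ_0 = 52728/EI
Tip deflection under a unit load at B: L³/(3EI) = 507/EI.
The prop prevents deflection at B: R_B = δ_0/δ_{BB} = 52728/507 = 104 kN.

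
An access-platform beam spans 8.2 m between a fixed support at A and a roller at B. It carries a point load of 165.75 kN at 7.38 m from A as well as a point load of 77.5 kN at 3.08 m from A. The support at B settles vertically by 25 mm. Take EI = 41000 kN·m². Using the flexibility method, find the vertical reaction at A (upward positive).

R_A = 93.51 kN

Choose R_B as the redundant. The primary structure is the cantilever fixed at A.
Downward deflection at the released point B due to the loads:
  point load 165.75 at a = 7.38: Pa²(3L − a)/(6EI) = 25909/EI
  point load 77.5 at a = 3.08: Pa²(3L − a)/(6EI) = 2637/EI
  δ_0 = 28546/EI
Flexibility coefficient — unit upward force at B: δ_{BB} = L³/(3EI) = 183.8/EI.
With EI = 41000 kN·m²: δ_0 = 0.69624 m and δ_{BB} = 0.004483 m/kN.
Compatibility — the beam at B must follow the support down by 0.025 m: δ_0 − R_B·δ_{BB} = 0.025, so R_B = (0.69624 − 0.025)/0.004483 = 149.7 kN.
Vertical equilibrium: R_A = ΣP − R_B = 243.2 − 149.7 = 93.51 kN.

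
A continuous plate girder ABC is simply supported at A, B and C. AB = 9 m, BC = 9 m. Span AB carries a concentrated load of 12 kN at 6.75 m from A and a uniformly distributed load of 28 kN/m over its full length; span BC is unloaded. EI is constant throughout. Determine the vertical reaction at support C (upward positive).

R_C = -16.73 kN

Take M_B as the redundant. Released structure: two simple spans AB and BC with a hinge at B.
Discontinuity in slope at B on the released structure — sum the simple-span end rotations:
  span AB: point load 12 at a = 6.75: Pab(L + a)/(6LEI) = 53.16/EI
  span AB: UDL 28: wL³/(24EI) = 850.5/EI
  relative rotation θ_0 = (903.7 + 0)/EI = 903.7/EI
A unit hogging moment at B produces rotation L₁/(3EI) + L₂/(3EI) = 6/EI.
Compatibility: M_B·(L₁+L₂)/(3EI) = θ_0, giving M_B = 150.6 kN·m (hogging).
Span BC, ΣM about C: R_B^{BC}·9 = 0 + 150.6, so R_B^{BC} = 16.73 kN and R_C = 0 − 16.73 = -16.73 kN.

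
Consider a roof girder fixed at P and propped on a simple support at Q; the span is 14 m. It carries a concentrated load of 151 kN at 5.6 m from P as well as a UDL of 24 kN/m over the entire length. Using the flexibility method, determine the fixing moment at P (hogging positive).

M_P = 993.9 kN·m

Choose R_Q as the redundant. The primary structure is the cantilever fixed at P.
Free-end deflection of the primary structure under the applied loading (downward +):
  point load 151 at a = 5.6: Pa²(3L − a)/(6EI) = 28728/EI
  UDL 24: wL⁴/(8EI) = 115248/EI
  δ_0 = 143976/EI
Tip deflection under a unit load at Q: L³/(3EI) = 914.7/EI.
Compatibility at Q: δ_0 − R_Q·δ_{QQ} = 0, so R_Q = 143976/914.7 = 157.4 kN.
Moment equilibrium about P: M_P = Σ(load moments about P) − R_Q·L = 3198 − 157.4×14 = 993.9 kN·m.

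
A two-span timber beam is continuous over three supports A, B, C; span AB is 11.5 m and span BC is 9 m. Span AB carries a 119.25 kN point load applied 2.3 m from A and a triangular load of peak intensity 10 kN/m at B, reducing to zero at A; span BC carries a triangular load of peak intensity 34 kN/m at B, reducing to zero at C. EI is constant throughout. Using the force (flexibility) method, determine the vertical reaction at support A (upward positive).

Take M_B as the redundant. Released structure: two simple spans AB and BC with a hinge at B.
Rotations at B on the released spans (each span's end-slope, ×1/EI):
  span AB: point load 119.25 at a = 2.3: Pab(L + a)/(6LEI) = 504.7/EI
  span AB: triangular load, peak 10: w₀L³/(45EI) = 338/EI
  span BC: triangular load, peak 34: w₀L³/(45EI) = 550.8/EI
  relative rotation θ_0 = (842.6 + 550.8)/EI = 1393/EI
A unit hogging moment at B produces rotation L₁/(3EI) + L₂/(3EI) = 6.833/EI.
Compatibility: M_B·(L₁+L₂)/(3EI) = θ_0, giving M_B = 203.9 kN·m (hogging).
Span AB, ΣM about A with M_B applied at B: R_B^{AB}·11.5 = 715.1 + 203.9, so R_B^{AB} = 79.92 kN and R_A = 176.8 − 79.92 = 96.83 kN.

R_A = 96.83 kN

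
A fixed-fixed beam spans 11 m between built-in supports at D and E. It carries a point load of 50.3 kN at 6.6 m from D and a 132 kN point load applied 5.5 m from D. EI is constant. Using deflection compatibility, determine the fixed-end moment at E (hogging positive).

M_E = 261.2 kN·m

Take the two fixed-end moments M_D, M_E as redundants; the released structure is the simple span DE.
End rotations of the released simple span under the applied load (×1/EI):
  at D: point load 50.3 at a = 6.6: Pab(L + b)/(6LEI) = 340.8/EI
  at E: point load 50.3 at a = 6.6: Pab(L + a)/(6LEI) = 389.5/EI
  at D: point load 132 at a = 5.5: Pab(L + b)/(6LEI) = 998.2/EI
  at E: point load 132 at a = 5.5: Pab(L + a)/(6LEI) = 998.2/EI
  θ_D0 = 1339/EI,  θ_E0 = 1388/EI
Flexibility coefficients: a unit moment at one end gives L/(3EI) there and L/(6EI) at the far end, so f₁₁ = f₂₂ = 3.667/EI and f₁₂ = f₂₁ = 1.833/EI.
Compatibility — zero rotation at each built-in end:
  3.667 M_D + 1.833 M_E = 1339
  1.833 M_D + 3.667 M_E = 1388
Solving the pair gives M_D = 234.6 kN·m and M_E = 261.2 kN·m (hogging).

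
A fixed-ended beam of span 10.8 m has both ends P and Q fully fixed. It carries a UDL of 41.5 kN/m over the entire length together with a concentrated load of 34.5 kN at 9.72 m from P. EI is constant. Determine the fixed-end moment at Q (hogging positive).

Take the two fixed-end moments M_P, M_Q as redundants; the released structure is the simple span PQ.
On the primary (simply-supported) span, the end slopes from the loading are:
  at P: UDL 41.5: wL³/(24EI) = 2178/EI
  at Q: UDL 41.5: wL³/(24EI) = 2178/EI
  at P: point load 34.5 at a = 9.72: Pab(L + b)/(6LEI) = 66.4/EI
  at Q: point load 34.5 at a = 9.72: Pab(L + a)/(6LEI) = 114.7/EI
  θ_P0 = 2245/EI,  θ_Q0 = 2293/EI
Flexibility coefficients: a unit moment at one end gives L/(3EI) there and L/(6EI) at the far end, so f₁₁ = f₂₂ = 3.6/EI and f₁₂ = f₂₁ = 1.8/EI.
Compatibility — zero rotation at each built-in end:
  3.6 M_P + 1.8 M_Q = 2245
  1.8 M_P + 3.6 M_Q = 2293
Solving the pair gives M_P = 406.7 kN·m and M_Q = 433.6 kN·m (hogging).

M_Q = 433.6 kN·m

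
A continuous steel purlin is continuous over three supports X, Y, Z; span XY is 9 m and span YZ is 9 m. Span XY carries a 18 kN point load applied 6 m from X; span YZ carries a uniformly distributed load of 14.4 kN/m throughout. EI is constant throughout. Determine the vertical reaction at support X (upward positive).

R_X = -3.767 kN

Insert a hinge at Y; M_Y is the redundant, and each span becomes simply supported.
Rotations at Y on the released spans (each span's end-slope, ×1/EI):
  span XY: point load 18 at a = 6: Pab(L + a)/(6LEI) = 90/EI
  span YZ: UDL 14.4: wL³/(24EI) = 437.4/EI
  relative rotation θ_0 = (90 + 437.4)/EI = 527.4/EI
A unit hogging moment at Y produces rotation L₁/(3EI) + L₂/(3EI) = 6/EI.
Slope continuity at Y: θ_0 = M_Y·6/EI, so M_Y = 527.4/6 = 87.9 kN·m (hogging).
Span XY, ΣM about X with M_Y applied at Y: R_Y^{XY}·9 = 108 + 87.9, so R_Y^{XY} = 21.77 kN and R_X = 18 − 21.77 = -3.767 kN.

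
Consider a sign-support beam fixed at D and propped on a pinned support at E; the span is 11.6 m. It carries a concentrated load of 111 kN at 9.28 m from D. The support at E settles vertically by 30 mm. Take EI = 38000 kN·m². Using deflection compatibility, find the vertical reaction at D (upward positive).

R_D = 35.05 kN

Remove the prop at E; the released (primary) structure is a cantilever built in at D.
Primary-structure tip deflection at E by superposition:
  point load 111 at a = 9.28: Pa²(3L − a)/(6EI) = 40658/EI
Tip deflection under a unit load at E: L³/(3EI) = 520.3/EI.
With EI = 38000 kN·m²: δ_0 = 1.07 m and δ_{EE} = 0.013692 m/kN.
Compatibility — the beam at E must follow the support down by 0.03 m: δ_0 − R_E·δ_{EE} = 0.03, so R_E = (1.07 − 0.03)/0.013692 = 75.95 kN.
Vertical equilibrium: R_D = ΣP − R_E = 111 − 75.95 = 35.05 kN.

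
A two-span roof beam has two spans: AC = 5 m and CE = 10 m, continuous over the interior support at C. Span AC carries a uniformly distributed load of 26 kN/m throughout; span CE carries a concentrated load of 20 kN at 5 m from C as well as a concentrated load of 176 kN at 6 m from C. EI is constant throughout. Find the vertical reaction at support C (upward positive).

R_C = 220.2 kN

Insert a hinge at C; M_C is the redundant, and each span becomes simply supported.
End slopes at the hinge C, treating each span as simply supported:
  span AC: UDL 26: wL³/(24EI) = 135.4/EI
  span CE: point load 20 at a = 5: Pab(L + b)/(6LEI) = 125/EI
  span CE: point load 176 at a = 6: Pab(L + b)/(6LEI) = 985.6/EI
  relative rotation θ_0 = (135.4 + 1111)/EI = 1246/EI
A unit hogging moment at C produces rotation L₁/(3EI) + L₂/(3EI) = 5/EI.
Slope continuity at C: θ_0 = M_C·5/EI, so M_C = 1246/5 = 249.2 kN·m (hogging).
Span AC, ΣM about A with M_C applied at C: R_C^{AC}·5 = 325 + 249.2, so R_C^{AC} = 114.8 kN and R_A = 130 − 114.8 = 15.16 kN.
Span CE, ΣM about E: R_C^{CE}·10 = 804 + 249.2, so R_C^{CE} = 105.3 kN and R_E = 196 − 105.3 = 90.68 kN.
R_C = 114.8 + 105.3 = 220.2 kN.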